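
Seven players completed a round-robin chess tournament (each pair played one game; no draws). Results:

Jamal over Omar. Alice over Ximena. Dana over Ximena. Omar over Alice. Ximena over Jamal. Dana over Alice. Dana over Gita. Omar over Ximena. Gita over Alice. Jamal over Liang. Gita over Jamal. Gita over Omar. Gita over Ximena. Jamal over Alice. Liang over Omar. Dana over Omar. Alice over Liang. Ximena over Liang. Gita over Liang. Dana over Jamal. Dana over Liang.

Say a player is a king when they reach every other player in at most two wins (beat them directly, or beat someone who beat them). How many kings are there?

1

Gita cannot reach Dana in two steps.
Jamal cannot reach Gita, Dana in two steps.
Ximena cannot reach Gita, Dana in two steps.
Alice cannot reach Gita, Dana in two steps.
Omar cannot reach Gita, Dana in two steps.
Liang cannot reach Gita, Jamal, Dana in two steps.
Dana reaches everyone (king).
Kings: Dana — 1.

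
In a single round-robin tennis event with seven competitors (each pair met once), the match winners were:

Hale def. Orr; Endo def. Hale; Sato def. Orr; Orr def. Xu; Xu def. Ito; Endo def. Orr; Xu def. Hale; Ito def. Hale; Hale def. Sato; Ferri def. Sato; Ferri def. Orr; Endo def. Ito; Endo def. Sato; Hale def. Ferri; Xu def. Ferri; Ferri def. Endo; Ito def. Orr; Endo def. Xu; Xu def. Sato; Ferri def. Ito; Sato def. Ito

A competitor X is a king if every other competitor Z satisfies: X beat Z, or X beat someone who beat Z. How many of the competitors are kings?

4

Endo reaches everyone (king).
Orr cannot reach Endo in two steps.
Ito cannot reach Endo in two steps.
Ferri reaches everyone (king).
Hale reaches everyone (king).
Sato cannot reach Endo, Ferri in two steps.
Xu reaches everyone (king).
Kings: Endo, Ferri, Hale, Xu — 4.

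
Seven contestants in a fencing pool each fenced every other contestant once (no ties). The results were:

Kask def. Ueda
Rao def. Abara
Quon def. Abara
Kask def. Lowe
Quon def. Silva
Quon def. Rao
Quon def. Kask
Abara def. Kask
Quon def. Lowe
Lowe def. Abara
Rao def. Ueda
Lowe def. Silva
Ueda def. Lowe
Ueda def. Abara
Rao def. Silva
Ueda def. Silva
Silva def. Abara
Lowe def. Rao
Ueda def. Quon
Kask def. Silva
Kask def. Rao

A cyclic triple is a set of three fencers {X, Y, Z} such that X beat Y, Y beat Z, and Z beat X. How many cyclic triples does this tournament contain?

Win totals: Kask 4, Abara 1, Quon 5, Rao 3, Ueda 4, Silva 1, Lowe 3.
A fencer with w wins dominates both others in C(w,2) triples; summing gives 6 + 0 + 10 + 3 + 6 + 0 + 3 = 28 transitive triples.
Total triples C(7,3) = 35, so cyclic triples = 35 − 28 = 7.

7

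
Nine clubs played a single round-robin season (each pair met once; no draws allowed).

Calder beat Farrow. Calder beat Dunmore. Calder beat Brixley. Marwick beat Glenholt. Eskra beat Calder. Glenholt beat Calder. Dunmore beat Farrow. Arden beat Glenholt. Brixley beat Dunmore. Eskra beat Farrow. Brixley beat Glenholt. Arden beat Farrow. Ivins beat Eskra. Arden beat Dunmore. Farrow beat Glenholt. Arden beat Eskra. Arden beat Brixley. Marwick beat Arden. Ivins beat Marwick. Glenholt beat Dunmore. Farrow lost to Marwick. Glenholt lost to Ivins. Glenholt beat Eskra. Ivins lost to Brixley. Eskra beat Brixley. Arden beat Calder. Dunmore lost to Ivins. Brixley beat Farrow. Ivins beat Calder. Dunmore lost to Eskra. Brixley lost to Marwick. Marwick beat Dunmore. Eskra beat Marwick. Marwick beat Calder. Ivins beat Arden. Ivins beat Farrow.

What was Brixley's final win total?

Brixley's results: beat Ivins, Glenholt, Dunmore, Farrow; lost to Arden, Calder, Marwick, Eskra.
That is 4 wins.

4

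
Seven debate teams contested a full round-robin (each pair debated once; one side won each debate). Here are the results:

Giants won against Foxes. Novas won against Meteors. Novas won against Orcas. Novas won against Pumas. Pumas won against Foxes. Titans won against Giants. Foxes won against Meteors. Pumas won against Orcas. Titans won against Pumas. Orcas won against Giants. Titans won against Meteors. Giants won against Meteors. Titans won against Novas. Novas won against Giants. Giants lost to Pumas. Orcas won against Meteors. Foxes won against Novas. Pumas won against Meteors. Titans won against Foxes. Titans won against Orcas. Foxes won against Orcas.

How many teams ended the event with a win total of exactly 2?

Win totals: Meteors 0, Foxes 3, Novas 4, Giants 2, Pumas 4, Titans 6, Orcas 2.
Exactly 2: Giants, Orcas — 2 teams.

2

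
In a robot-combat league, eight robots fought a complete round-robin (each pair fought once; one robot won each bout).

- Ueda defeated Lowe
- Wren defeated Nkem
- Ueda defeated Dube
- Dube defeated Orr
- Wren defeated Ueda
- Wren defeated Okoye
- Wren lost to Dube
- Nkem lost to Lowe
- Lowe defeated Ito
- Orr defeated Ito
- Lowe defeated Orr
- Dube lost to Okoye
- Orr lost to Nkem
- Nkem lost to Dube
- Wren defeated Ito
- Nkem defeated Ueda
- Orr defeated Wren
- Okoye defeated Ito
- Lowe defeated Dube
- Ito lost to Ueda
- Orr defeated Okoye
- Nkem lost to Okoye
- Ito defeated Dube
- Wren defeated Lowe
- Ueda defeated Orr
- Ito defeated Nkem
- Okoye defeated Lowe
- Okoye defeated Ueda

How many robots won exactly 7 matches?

Win totals: Ueda 4, Ito 2, Orr 3, Okoye 5, Lowe 4, Dube 3, Nkem 2, Wren 5.
No robot has exactly 7 wins.

0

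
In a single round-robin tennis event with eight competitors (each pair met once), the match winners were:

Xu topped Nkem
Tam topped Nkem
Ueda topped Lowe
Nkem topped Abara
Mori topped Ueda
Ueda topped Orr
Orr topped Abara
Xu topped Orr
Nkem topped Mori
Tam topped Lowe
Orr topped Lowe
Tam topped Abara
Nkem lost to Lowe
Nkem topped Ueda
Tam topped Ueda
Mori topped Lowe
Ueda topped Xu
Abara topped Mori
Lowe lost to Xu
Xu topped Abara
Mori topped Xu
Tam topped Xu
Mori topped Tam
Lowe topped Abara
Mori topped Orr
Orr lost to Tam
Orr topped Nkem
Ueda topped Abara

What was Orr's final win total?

Orr's results: beat Lowe, Abara, Nkem; lost to Mori, Xu, Ueda, Tam.
That is 3 wins.

3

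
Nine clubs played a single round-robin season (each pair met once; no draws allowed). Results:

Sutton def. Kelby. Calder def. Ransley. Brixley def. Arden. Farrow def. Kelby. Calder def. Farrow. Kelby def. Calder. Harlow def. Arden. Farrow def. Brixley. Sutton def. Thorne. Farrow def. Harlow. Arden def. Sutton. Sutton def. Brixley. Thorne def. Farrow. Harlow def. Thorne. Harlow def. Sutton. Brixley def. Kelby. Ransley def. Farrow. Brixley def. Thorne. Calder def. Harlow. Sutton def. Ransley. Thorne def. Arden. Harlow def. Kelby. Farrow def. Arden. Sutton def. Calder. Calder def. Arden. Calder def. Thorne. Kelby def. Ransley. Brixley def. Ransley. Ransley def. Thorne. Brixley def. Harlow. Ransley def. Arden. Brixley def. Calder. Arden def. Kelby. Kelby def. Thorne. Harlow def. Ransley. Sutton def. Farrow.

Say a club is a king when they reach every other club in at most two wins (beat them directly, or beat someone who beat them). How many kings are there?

Thorne cannot reach Calder, Ransley in two steps.
Arden cannot reach Harlow in two steps.
Harlow reaches everyone (king).
Brixley reaches everyone (king).
Farrow reaches everyone (king).
Kelby cannot reach Brixley, Sutton in two steps.
Sutton reaches everyone (king).
Calder reaches everyone (king).
Ransley cannot reach Calder in two steps.
Kings: Harlow, Brixley, Farrow, Sutton, Calder — 5.

5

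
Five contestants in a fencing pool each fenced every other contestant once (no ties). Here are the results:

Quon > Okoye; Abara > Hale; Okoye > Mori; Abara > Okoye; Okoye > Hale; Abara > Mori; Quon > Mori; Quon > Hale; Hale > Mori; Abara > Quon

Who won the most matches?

Abara

Win totals: Hale 1, Okoye 2, Mori 0, Quon 3, Abara 4.
Abara leads with 4 wins (next highest: 3).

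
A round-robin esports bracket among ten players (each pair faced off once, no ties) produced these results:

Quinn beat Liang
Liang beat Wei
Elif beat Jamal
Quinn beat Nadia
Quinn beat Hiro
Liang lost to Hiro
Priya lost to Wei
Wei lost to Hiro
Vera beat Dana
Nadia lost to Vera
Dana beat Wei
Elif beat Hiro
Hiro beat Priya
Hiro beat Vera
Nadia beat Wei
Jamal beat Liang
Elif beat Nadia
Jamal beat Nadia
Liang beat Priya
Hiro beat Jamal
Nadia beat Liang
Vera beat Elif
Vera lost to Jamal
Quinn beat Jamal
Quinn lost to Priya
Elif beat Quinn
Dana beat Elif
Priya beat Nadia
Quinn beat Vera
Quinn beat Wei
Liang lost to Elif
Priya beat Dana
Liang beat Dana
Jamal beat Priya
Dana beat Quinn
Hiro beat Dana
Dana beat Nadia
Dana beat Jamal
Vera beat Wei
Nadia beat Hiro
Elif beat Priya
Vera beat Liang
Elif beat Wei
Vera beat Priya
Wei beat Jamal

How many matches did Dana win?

5

Dana's results: beat Quinn, Jamal, Wei, Nadia, Elif; lost to Vera, Priya, Hiro, Liang.
That is 5 wins.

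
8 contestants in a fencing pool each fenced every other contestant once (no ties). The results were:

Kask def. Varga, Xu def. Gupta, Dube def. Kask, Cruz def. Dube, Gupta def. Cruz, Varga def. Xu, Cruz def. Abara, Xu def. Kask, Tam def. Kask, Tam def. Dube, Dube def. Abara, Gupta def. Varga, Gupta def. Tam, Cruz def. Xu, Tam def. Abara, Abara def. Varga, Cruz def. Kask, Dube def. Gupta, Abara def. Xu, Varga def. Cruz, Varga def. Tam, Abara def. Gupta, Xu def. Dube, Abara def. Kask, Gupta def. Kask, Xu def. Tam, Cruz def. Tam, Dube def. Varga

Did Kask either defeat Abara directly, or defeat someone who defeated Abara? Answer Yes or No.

Kask did not beat Abara directly.
Kask beat Varga, but each of them lost to Abara. No two-step path.

No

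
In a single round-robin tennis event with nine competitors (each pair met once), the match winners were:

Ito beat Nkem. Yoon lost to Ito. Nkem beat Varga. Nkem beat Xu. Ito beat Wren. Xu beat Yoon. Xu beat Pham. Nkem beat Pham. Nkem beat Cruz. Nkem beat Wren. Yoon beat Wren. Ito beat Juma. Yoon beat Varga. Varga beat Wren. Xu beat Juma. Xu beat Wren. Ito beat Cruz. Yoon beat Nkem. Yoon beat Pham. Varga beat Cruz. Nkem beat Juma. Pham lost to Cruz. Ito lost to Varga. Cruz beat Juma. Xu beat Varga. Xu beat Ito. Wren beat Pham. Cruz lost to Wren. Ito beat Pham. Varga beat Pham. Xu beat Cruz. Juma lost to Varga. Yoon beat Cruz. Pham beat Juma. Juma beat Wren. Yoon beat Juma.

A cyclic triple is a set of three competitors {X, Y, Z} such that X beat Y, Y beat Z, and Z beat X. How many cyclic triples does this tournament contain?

Win totals: Wren 2, Yoon 6, Juma 1, Ito 6, Xu 7, Nkem 6, Pham 1, Varga 5, Cruz 2.
A competitor with w wins dominates both others in C(w,2) triples; summing gives 1 + 15 + 0 + 15 + 21 + 15 + 0 + 10 + 1 = 78 transitive triples.
Total triples C(9,3) = 84, so cyclic triples = 84 − 78 = 6.

6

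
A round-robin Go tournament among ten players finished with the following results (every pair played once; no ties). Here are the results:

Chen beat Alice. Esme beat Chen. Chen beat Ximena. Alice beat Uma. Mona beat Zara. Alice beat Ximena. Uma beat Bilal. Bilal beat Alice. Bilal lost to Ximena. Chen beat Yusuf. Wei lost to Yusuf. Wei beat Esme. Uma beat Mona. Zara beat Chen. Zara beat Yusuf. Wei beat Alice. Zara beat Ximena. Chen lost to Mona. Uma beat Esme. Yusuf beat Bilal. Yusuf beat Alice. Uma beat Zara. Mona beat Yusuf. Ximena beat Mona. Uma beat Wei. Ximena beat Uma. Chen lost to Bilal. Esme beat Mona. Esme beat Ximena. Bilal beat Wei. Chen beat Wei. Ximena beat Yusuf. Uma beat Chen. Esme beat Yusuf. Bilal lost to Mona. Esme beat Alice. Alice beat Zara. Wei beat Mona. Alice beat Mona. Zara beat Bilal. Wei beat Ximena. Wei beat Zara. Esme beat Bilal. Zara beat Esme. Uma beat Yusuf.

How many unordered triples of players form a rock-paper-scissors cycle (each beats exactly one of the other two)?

Win totals: Zara 5, Bilal 3, Yusuf 3, Ximena 4, Chen 4, Alice 4, Esme 6, Wei 5, Mona 4, Uma 7.
A player with w wins dominates both others in C(w,2) triples; summing gives 10 + 3 + 3 + 6 + 6 + 6 + 15 + 10 + 6 + 21 = 86 transitive triples.
Total triples C(10,3) = 120, so cyclic triples = 120 − 86 = 34.

34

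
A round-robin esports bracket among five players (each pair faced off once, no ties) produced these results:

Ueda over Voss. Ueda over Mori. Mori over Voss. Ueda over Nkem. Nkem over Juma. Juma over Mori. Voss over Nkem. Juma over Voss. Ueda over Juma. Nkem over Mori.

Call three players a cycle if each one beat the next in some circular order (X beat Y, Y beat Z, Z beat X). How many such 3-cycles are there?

2

Win totals: Mori 1, Voss 1, Nkem 2, Ueda 4, Juma 2.
A player with w wins dominates both others in C(w,2) triples; summing gives 0 + 0 + 1 + 6 + 1 = 8 transitive triples.
Total triples C(5,3) = 10, so cyclic triples = 10 − 8 = 2.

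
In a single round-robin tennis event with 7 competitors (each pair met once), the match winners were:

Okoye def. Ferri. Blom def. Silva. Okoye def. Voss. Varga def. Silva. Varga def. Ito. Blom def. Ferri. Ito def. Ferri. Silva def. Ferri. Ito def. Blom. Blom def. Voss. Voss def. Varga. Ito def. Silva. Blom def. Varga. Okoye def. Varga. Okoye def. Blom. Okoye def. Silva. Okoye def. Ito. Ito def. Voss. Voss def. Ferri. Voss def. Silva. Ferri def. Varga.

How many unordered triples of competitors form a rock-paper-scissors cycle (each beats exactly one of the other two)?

4

Win totals: Silva 1, Okoye 6, Ito 4, Voss 3, Blom 4, Ferri 1, Varga 2.
A competitor with w wins dominates both others in C(w,2) triples; summing gives 0 + 15 + 6 + 3 + 6 + 0 + 1 = 31 transitive triples.
Total triples C(7,3) = 35, so cyclic triples = 35 − 31 = 4.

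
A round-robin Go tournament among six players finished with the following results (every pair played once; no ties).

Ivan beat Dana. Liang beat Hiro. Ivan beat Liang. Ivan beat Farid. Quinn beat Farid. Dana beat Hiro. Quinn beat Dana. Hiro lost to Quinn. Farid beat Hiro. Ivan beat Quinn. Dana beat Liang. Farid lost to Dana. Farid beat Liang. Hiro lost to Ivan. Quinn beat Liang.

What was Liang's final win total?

Liang's results: beat Hiro; lost to Farid, Dana, Quinn, Ivan.
That is 1 win.

1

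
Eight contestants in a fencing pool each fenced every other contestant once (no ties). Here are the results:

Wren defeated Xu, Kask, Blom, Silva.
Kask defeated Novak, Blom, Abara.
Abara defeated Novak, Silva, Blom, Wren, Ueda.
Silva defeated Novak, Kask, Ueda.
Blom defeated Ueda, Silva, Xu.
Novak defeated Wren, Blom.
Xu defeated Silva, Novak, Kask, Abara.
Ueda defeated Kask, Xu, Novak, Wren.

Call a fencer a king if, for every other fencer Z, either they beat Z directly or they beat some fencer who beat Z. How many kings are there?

7

Xu reaches everyone (king).
Kask reaches everyone (king).
Blom reaches everyone (king).
Silva reaches everyone (king).
Wren reaches everyone (king).
Ueda reaches everyone (king).
Abara reaches everyone (king).
Novak cannot reach Abara in two steps.
Kings: Xu, Kask, Blom, Silva, Wren, Ueda, Abara — 7.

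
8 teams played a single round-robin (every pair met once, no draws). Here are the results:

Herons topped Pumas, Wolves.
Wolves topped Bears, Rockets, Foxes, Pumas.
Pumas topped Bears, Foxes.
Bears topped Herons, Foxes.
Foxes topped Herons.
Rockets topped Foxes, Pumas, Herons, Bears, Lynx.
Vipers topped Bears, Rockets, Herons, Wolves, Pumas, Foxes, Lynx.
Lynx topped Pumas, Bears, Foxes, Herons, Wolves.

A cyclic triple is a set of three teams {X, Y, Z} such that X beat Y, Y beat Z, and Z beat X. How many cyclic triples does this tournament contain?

6

Win totals: Lynx 5, Foxes 1, Vipers 7, Bears 2, Rockets 5, Wolves 4, Pumas 2, Herons 2.
A team with w wins dominates both others in C(w,2) triples; summing gives 10 + 0 + 21 + 1 + 10 + 6 + 1 + 1 = 50 transitive triples.
Total triples C(8,3) = 56, so cyclic triples = 56 − 50 = 6.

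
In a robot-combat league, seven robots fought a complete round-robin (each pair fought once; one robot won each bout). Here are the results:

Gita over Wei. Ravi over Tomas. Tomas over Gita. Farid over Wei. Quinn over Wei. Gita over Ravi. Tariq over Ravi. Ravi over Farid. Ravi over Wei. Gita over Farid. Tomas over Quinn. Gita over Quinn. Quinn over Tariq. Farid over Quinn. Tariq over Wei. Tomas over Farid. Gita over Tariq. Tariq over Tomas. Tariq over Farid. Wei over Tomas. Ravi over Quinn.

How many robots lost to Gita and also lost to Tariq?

Gita beat: Wei, Farid, Quinn, Ravi, Tariq.
Tariq beat: Wei, Farid, Tomas, Ravi.
Both beat: Wei, Farid, Ravi — 3.

3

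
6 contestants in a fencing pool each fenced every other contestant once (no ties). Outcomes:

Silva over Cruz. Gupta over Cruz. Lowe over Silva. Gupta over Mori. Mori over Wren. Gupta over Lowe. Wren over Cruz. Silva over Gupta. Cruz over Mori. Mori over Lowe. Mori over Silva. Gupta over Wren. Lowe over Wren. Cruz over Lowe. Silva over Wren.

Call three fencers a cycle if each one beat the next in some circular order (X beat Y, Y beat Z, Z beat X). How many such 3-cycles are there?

6

Win totals: Silva 3, Wren 1, Lowe 2, Cruz 2, Gupta 4, Mori 3.
A fencer with w wins dominates both others in C(w,2) triples; summing gives 3 + 0 + 1 + 1 + 6 + 3 = 14 transitive triples.
Total triples C(6,3) = 20, so cyclic triples = 20 − 14 = 6.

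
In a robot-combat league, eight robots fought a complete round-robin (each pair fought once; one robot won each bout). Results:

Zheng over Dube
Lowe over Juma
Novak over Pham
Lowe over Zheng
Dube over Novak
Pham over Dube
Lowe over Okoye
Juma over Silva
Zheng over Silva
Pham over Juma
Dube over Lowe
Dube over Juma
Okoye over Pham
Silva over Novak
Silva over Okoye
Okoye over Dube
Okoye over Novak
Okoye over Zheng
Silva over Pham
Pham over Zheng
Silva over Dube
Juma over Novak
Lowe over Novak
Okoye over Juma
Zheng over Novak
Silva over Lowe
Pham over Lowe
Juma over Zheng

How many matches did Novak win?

1

Novak's results: beat Pham; lost to Okoye, Dube, Silva, Zheng, Lowe, Juma.
That is 1 win.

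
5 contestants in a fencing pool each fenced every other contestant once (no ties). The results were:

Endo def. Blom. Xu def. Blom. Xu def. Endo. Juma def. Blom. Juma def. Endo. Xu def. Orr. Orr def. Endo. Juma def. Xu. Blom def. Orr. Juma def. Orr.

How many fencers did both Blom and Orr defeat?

Blom beat: Orr.
Orr beat: Endo.
No one was beaten by both.

0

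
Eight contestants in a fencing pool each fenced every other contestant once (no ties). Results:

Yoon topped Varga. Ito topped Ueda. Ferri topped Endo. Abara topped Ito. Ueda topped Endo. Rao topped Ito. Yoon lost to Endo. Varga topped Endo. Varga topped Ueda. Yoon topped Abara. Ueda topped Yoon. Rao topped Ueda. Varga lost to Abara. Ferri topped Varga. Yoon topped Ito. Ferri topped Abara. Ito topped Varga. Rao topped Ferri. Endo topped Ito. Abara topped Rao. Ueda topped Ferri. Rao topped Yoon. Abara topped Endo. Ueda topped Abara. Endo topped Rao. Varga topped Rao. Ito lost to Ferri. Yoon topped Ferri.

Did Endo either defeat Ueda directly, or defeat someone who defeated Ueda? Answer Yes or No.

Endo did not beat Ueda directly.
Endo beat Yoon, Rao, Ito. Of those, Rao beat Ueda.

Yes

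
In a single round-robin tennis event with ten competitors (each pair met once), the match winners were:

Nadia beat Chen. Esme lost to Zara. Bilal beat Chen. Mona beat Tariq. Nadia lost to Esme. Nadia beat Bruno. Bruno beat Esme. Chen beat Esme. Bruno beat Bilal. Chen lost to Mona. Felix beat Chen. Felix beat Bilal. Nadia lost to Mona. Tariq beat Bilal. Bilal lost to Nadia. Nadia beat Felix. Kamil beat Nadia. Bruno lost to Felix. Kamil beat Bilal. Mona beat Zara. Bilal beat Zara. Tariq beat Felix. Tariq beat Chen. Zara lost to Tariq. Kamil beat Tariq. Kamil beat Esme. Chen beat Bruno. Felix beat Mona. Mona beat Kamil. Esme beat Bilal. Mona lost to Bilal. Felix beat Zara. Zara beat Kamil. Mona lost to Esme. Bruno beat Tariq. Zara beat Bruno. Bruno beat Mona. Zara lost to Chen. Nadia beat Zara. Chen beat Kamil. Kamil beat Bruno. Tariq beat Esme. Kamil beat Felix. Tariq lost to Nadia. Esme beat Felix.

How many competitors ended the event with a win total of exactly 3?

Win totals: Zara 3, Nadia 6, Tariq 5, Kamil 6, Mona 5, Bruno 4, Chen 4, Felix 5, Bilal 3, Esme 4.
Exactly 3: Zara, Bilal — 2 competitors.

2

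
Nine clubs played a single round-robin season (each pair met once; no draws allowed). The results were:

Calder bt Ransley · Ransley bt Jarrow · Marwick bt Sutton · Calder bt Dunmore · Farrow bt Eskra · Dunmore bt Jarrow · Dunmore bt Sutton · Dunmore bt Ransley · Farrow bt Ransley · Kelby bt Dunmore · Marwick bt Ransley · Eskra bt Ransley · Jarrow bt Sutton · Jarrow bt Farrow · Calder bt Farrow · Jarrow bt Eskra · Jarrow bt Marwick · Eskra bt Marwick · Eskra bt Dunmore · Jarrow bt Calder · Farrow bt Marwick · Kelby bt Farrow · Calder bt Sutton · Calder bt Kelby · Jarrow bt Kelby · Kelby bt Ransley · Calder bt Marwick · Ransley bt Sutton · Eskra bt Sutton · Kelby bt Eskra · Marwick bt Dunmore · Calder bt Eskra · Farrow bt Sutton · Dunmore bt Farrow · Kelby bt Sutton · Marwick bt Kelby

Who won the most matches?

Win totals: Farrow 4, Calder 7, Dunmore 4, Jarrow 6, Marwick 4, Sutton 0, Eskra 4, Ransley 2, Kelby 5.
Calder leads with 7 wins (next highest: 6).

Calder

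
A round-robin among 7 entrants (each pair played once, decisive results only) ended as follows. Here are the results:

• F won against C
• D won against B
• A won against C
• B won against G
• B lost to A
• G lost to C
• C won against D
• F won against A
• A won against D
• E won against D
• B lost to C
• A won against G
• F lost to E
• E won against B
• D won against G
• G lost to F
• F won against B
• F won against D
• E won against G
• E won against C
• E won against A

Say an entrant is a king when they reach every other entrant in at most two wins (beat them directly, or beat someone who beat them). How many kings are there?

A cannot reach E, F in two steps.
B cannot reach A, C, D, E, F in two steps.
C cannot reach A, E, F in two steps.
D cannot reach A, C, E, F in two steps.
E reaches everyone (king).
F cannot reach E in two steps.
G cannot reach A, B, C, D, E, F in two steps.
Kings: E — 1.

1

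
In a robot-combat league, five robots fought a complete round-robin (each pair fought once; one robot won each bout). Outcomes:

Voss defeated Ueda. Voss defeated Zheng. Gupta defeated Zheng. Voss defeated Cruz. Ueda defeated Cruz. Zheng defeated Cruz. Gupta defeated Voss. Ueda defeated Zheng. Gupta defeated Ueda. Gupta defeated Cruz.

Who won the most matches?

Gupta

Win totals: Voss 3, Gupta 4, Zheng 1, Cruz 0, Ueda 2.
Gupta leads with 4 wins (next highest: 3).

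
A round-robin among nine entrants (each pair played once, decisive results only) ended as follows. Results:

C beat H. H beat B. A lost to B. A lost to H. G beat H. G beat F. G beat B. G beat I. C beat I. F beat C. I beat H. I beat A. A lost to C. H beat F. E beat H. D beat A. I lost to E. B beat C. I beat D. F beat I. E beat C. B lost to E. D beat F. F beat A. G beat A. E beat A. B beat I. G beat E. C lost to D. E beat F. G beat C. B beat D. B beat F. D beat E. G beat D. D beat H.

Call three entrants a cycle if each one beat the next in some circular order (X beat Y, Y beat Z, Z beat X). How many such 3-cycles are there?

9

Win totals: A 0, B 5, C 3, D 5, E 6, F 3, G 8, H 3, I 3.
An entrant with w wins dominates both others in C(w,2) triples; summing gives 0 + 10 + 3 + 10 + 15 + 3 + 28 + 3 + 3 = 75 transitive triples.
Total triples C(9,3) = 84, so cyclic triples = 84 − 75 = 9.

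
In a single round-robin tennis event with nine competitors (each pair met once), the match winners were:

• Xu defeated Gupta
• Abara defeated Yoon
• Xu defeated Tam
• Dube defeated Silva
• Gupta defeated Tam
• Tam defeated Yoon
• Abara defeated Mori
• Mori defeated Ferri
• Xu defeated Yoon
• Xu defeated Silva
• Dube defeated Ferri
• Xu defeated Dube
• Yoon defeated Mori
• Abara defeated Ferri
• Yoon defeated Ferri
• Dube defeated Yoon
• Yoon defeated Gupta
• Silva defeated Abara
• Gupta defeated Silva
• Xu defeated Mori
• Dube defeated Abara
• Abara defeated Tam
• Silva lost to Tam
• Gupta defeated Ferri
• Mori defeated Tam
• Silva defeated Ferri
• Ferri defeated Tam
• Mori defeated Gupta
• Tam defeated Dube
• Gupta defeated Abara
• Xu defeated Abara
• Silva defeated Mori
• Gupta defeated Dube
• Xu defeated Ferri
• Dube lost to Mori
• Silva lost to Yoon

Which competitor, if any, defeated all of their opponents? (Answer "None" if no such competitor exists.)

Xu

Xu has 8 wins out of 8 opponents — a perfect record.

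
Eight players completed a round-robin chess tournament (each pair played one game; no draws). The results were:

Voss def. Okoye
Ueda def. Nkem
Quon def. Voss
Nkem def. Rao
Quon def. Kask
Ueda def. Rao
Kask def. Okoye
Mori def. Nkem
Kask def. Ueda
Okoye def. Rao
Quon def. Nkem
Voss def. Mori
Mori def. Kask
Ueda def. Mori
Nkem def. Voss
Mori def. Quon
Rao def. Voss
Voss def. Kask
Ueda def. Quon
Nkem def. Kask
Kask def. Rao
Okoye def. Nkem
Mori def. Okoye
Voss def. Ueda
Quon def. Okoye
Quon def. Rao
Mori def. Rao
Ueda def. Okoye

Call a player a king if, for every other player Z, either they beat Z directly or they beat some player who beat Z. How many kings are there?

5

Ueda reaches everyone (king).
Okoye cannot reach Ueda, Quon, Mori in two steps.
Nkem cannot reach Quon in two steps.
Rao cannot reach Nkem, Quon in two steps.
Kask reaches everyone (king).
Voss reaches everyone (king).
Quon reaches everyone (king).
Mori reaches everyone (king).
Kings: Ueda, Kask, Voss, Quon, Mori — 5.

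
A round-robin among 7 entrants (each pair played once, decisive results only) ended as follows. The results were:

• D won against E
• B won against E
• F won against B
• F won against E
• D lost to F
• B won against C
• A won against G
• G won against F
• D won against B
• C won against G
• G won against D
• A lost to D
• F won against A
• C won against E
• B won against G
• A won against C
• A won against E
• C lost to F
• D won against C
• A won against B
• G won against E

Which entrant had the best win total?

F

Win totals: A 4, B 3, C 2, D 4, E 0, F 5, G 3.
F leads with 5 wins (next highest: 4).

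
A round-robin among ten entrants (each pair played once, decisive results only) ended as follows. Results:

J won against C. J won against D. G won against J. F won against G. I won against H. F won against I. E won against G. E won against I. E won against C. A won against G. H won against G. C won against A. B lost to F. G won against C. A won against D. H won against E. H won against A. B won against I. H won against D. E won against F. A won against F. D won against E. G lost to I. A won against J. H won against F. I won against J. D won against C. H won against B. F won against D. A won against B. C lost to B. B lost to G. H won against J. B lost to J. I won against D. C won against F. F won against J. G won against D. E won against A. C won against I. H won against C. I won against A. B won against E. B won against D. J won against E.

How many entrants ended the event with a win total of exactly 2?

1

Win totals: A 5, B 4, C 3, D 2, E 5, F 5, G 4, H 8, I 5, J 4.
Exactly 2: D — 1 entrant.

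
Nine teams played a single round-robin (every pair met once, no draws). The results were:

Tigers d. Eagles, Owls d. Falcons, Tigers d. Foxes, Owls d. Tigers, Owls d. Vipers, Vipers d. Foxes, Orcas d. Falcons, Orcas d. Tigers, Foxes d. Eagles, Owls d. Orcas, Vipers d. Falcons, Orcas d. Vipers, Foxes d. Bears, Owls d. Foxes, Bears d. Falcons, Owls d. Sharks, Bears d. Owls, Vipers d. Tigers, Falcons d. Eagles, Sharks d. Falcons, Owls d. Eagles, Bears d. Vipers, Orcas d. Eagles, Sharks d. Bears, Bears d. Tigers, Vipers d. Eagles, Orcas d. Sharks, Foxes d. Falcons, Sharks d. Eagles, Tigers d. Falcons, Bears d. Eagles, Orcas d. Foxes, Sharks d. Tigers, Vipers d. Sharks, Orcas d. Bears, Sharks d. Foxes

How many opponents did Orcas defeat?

Orcas' results: beat Sharks, Falcons, Vipers, Tigers, Bears, Foxes, Eagles; lost to Owls.
That is 7 wins.

7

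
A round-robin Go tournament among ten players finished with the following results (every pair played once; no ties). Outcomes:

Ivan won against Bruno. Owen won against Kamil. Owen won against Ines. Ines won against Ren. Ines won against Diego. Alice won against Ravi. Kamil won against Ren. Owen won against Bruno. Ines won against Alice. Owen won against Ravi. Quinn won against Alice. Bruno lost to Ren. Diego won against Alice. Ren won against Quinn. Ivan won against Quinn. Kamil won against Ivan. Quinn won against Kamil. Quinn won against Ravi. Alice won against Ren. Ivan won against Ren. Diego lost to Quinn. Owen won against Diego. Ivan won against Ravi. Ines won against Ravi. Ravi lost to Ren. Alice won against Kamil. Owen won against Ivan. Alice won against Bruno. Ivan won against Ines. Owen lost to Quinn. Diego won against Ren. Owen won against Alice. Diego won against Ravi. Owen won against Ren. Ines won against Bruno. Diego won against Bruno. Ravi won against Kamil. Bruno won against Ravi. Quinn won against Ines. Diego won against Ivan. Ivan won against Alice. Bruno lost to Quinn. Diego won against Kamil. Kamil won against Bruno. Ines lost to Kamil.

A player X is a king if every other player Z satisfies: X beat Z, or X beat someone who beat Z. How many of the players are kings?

3

Kamil cannot reach Owen in two steps.
Bruno cannot reach Alice, Quinn, Ren, Ivan, Ines, Diego, Owen in two steps.
Alice cannot reach Diego, Owen in two steps.
Quinn reaches everyone (king).
Ren cannot reach Ivan in two steps.
Ivan reaches everyone (king).
Ines cannot reach Owen in two steps.
Diego cannot reach Owen in two steps.
Owen reaches everyone (king).
Ravi cannot reach Alice, Quinn, Diego, Owen in two steps.
Kings: Quinn, Ivan, Owen — 3.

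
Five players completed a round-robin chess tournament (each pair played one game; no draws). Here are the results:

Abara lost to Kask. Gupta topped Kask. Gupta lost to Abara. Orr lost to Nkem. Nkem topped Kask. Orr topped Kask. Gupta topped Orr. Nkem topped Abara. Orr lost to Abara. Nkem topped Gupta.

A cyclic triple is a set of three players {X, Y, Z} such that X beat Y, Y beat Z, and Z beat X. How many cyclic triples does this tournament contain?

2

Win totals: Kask 1, Orr 1, Abara 2, Nkem 4, Gupta 2.
A player with w wins dominates both others in C(w,2) triples; summing gives 0 + 0 + 1 + 6 + 1 = 8 transitive triples.
Total triples C(5,3) = 10, so cyclic triples = 10 − 8 = 2.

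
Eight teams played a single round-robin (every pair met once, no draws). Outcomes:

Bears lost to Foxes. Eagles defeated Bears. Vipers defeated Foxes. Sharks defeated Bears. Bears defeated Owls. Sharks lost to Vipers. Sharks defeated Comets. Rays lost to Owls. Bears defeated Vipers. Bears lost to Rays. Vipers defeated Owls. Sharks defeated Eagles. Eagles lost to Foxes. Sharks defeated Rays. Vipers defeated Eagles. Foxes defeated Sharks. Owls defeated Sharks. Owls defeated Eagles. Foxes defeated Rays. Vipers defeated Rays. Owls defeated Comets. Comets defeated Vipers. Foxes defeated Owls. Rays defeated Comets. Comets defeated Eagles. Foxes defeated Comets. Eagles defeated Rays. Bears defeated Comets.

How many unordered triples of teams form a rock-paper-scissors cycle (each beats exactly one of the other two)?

Win totals: Rays 2, Bears 3, Sharks 4, Comets 2, Owls 4, Foxes 6, Eagles 2, Vipers 5.
A team with w wins dominates both others in C(w,2) triples; summing gives 1 + 3 + 6 + 1 + 6 + 15 + 1 + 10 = 43 transitive triples.
Total triples C(8,3) = 56, so cyclic triples = 56 − 43 = 13.

13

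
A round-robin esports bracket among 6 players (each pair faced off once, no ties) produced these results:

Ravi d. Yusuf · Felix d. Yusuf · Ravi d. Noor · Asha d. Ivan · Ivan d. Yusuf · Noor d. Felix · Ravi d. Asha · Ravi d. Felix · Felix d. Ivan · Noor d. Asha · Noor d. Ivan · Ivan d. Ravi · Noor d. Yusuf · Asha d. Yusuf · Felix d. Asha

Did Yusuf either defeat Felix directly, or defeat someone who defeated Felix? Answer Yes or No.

Yusuf did not beat Felix directly.
Yusuf beat no one, so there is no intermediate player.

No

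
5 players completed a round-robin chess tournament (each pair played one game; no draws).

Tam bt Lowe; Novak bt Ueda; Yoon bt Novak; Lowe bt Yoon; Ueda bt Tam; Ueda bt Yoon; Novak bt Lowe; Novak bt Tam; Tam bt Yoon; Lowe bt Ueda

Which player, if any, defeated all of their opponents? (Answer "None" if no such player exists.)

Highest win total is Novak with 3 (out of 4 possible).
Novak lost to Yoon, so no player went undefeated.

None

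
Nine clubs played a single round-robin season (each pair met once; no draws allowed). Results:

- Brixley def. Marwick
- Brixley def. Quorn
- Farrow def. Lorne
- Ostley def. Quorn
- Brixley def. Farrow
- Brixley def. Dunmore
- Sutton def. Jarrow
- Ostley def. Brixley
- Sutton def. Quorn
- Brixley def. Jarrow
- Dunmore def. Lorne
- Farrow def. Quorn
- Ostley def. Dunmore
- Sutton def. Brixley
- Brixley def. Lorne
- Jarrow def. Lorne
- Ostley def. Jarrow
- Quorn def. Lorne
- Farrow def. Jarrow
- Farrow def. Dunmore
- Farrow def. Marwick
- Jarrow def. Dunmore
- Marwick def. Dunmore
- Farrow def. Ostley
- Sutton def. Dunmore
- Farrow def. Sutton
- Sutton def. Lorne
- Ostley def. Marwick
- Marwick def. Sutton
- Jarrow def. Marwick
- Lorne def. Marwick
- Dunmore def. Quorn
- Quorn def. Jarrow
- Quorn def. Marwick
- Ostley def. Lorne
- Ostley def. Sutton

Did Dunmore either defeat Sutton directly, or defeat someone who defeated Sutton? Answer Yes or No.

No

Dunmore did not beat Sutton directly.
Dunmore beat Quorn, Lorne, but each of them lost to Sutton. No two-step path.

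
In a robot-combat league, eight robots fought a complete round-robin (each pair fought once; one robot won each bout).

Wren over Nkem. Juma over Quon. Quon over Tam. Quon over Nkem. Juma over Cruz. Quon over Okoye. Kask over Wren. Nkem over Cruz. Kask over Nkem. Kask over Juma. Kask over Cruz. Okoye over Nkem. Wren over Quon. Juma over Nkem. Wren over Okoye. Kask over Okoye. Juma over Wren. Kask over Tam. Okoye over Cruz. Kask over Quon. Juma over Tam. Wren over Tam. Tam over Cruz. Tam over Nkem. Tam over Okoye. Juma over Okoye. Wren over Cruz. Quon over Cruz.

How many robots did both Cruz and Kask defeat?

0

Cruz beat: no one.
Kask beat: Nkem, Cruz, Wren, Tam, Quon, Okoye, Juma.
No one was beaten by both.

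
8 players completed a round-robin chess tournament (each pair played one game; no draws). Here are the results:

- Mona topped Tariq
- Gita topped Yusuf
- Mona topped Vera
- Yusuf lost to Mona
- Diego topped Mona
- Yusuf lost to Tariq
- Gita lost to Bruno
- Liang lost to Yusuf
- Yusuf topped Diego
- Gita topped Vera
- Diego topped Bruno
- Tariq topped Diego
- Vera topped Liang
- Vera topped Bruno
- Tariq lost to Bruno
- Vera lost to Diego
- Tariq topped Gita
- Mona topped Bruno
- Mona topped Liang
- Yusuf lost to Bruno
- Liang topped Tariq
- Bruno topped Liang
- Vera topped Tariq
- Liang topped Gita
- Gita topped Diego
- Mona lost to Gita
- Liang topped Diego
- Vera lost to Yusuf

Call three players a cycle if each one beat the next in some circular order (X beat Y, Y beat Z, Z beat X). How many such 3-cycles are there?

19

Win totals: Bruno 4, Gita 4, Tariq 3, Vera 3, Yusuf 3, Diego 3, Liang 3, Mona 5.
A player with w wins dominates both others in C(w,2) triples; summing gives 6 + 6 + 3 + 3 + 3 + 3 + 3 + 10 = 37 transitive triples.
Total triples C(8,3) = 56, so cyclic triples = 56 − 37 = 19.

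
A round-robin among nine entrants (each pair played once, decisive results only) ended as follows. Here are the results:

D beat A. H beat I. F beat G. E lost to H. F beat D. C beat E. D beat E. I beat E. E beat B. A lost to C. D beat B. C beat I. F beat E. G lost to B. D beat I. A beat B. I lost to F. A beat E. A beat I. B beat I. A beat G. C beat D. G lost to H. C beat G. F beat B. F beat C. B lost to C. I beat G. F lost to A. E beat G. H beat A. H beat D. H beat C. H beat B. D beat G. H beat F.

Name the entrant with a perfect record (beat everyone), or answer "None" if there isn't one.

H

H has 8 wins out of 8 opponents — a perfect record.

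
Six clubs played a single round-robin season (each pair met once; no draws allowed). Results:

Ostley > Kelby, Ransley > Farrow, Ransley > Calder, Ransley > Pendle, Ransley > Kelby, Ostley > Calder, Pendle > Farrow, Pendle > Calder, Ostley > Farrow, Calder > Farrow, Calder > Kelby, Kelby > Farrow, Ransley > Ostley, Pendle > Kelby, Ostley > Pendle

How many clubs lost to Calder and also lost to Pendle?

Calder beat: Kelby, Farrow.
Pendle beat: Calder, Kelby, Farrow.
Both beat: Kelby, Farrow — 2.

2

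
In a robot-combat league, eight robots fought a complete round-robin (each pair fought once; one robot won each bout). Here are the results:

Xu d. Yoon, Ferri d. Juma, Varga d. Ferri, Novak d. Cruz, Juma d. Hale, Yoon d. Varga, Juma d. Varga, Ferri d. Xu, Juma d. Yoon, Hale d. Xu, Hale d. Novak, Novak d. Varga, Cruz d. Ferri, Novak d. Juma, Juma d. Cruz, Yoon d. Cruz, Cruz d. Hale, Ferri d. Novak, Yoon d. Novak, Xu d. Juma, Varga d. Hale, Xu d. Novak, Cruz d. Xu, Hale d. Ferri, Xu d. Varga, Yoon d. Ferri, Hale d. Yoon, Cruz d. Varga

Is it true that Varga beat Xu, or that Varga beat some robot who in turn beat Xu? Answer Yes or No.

Varga did not beat Xu directly.
Varga beat Ferri, Hale. Of those, Ferri beat Xu.

Yes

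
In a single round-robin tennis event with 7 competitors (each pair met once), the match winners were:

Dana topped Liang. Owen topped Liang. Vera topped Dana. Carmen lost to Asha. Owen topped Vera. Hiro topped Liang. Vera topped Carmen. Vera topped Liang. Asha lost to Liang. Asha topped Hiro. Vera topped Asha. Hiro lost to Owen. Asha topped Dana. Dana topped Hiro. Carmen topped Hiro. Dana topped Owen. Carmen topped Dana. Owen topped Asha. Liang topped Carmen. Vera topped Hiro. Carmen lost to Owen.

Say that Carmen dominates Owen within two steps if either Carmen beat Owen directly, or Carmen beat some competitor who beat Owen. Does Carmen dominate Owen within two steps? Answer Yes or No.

Yes

Carmen did not beat Owen directly.
Carmen beat Hiro, Dana. Of those, Dana beat Owen.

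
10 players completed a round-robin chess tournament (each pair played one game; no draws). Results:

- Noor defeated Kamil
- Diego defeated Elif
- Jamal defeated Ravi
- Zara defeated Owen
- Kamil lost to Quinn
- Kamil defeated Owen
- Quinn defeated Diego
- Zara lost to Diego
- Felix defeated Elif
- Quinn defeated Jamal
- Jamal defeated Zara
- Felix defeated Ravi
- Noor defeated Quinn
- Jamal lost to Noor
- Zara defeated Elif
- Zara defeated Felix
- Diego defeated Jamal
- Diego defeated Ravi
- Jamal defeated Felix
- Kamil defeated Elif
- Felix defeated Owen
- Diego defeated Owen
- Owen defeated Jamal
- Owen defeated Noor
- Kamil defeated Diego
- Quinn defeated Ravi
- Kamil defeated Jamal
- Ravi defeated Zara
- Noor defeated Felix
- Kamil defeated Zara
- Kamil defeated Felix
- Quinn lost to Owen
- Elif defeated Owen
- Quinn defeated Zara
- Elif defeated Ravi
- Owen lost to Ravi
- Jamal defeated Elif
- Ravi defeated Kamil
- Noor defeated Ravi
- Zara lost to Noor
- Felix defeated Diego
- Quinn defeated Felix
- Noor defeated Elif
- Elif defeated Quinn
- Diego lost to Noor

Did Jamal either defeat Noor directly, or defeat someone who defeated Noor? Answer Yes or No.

No

Jamal did not beat Noor directly.
Jamal beat Elif, Zara, Felix, Ravi, but each of them lost to Noor. No two-step path.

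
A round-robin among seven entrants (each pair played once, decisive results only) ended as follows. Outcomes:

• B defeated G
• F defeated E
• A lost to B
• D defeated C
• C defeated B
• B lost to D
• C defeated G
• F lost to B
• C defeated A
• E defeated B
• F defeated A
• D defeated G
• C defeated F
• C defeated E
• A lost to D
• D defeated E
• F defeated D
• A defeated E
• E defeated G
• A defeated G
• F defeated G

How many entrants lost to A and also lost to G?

0

A beat: E, G.
G beat: no one.
No one was beaten by both.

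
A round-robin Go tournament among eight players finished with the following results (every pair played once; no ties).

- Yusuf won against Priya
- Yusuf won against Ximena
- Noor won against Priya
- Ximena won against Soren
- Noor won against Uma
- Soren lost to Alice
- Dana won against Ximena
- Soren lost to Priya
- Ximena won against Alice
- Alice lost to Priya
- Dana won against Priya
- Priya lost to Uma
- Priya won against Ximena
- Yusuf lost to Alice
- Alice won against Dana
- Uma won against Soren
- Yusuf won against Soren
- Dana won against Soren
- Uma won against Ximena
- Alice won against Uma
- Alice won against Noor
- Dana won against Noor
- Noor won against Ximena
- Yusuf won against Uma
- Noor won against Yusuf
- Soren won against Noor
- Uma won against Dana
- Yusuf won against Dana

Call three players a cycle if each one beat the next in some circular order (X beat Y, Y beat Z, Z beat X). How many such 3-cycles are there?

14

Win totals: Uma 4, Dana 4, Noor 4, Yusuf 5, Alice 5, Ximena 2, Priya 3, Soren 1.
A player with w wins dominates both others in C(w,2) triples; summing gives 6 + 6 + 6 + 10 + 10 + 1 + 3 + 0 = 42 transitive triples.
Total triples C(8,3) = 56, so cyclic triples = 56 − 42 = 14.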